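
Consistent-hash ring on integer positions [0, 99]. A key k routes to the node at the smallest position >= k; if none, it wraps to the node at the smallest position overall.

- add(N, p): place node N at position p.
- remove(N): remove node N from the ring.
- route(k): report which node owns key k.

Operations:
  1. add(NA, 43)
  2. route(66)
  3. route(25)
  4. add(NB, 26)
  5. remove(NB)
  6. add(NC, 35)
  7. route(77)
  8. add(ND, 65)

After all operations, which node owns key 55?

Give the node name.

Op 1: add NA@43 -> ring=[43:NA]
Op 2: route key 66: none >= 66, wrap to smallest pos 43 -> NA
Op 3: route key 25: smallest pos >= 25 is 43 -> NA
Op 4: add NB@26 -> ring=[26:NB,43:NA]
Op 5: remove NB -> ring=[43:NA]
Op 6: add NC@35 -> ring=[35:NC,43:NA]
Op 7: route key 77: none >= 77, wrap to smallest pos 35 -> NC
Op 8: add ND@65 -> ring=[35:NC,43:NA,65:ND]
Final route key 55: smallest pos >= 55 is 65 -> ND

Answer: ND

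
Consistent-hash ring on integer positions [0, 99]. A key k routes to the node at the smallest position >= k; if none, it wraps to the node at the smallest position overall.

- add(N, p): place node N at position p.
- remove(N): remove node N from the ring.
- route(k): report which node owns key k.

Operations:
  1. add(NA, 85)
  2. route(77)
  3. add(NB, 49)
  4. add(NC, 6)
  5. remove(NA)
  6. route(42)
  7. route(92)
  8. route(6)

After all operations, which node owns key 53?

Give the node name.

Answer: NC

Derivation:
Op 1: add NA@85 -> ring=[85:NA]
Op 2: route key 77: smallest pos >= 77 is 85 -> NA
Op 3: add NB@49 -> ring=[49:NB,85:NA]
Op 4: add NC@6 -> ring=[6:NC,49:NB,85:NA]
Op 5: remove NA -> ring=[6:NC,49:NB]
Op 6: route key 42: smallest pos >= 42 is 49 -> NB
Op 7: route key 92: none >= 92, wrap to smallest pos 6 -> NC
Op 8: route key 6: smallest pos >= 6 is 6 -> NC
Final route key 53: none >= 53, wrap to smallest pos 6 -> NC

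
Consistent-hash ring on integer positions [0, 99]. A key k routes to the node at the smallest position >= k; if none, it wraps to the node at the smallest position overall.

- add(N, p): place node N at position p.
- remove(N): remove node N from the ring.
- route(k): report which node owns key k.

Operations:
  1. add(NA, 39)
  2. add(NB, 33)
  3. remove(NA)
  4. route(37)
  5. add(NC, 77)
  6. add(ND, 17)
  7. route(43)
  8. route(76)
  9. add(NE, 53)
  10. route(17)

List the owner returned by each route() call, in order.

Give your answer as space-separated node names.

Answer: NB NC NC ND

Derivation:
Op 1: add NA@39 -> ring=[39:NA]
Op 2: add NB@33 -> ring=[33:NB,39:NA]
Op 3: remove NA -> ring=[33:NB]
Op 4: route key 37: none >= 37, wrap to smallest pos 33 -> NB
Op 5: add NC@77 -> ring=[33:NB,77:NC]
Op 6: add ND@17 -> ring=[17:ND,33:NB,77:NC]
Op 7: route key 43: smallest pos >= 43 is 77 -> NC
Op 8: route key 76: smallest pos >= 76 is 77 -> NC
Op 9: add NE@53 -> ring=[17:ND,33:NB,53:NE,77:NC]
Op 10: route key 17: smallest pos >= 17 is 17 -> ND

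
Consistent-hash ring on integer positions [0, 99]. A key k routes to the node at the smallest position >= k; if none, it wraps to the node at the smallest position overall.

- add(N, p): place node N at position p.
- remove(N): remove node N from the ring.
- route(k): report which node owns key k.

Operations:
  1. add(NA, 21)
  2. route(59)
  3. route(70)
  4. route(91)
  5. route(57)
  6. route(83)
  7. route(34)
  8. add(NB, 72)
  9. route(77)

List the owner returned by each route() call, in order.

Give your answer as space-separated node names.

Answer: NA NA NA NA NA NA NA

Derivation:
Op 1: add NA@21 -> ring=[21:NA]
Op 2: route key 59: none >= 59, wrap to smallest pos 21 -> NA
Op 3: route key 70: none >= 70, wrap to smallest pos 21 -> NA
Op 4: route key 91: none >= 91, wrap to smallest pos 21 -> NA
Op 5: route key 57: none >= 57, wrap to smallest pos 21 -> NA
Op 6: route key 83: none >= 83, wrap to smallest pos 21 -> NA
Op 7: route key 34: none >= 34, wrap to smallest pos 21 -> NA
Op 8: add NB@72 -> ring=[21:NA,72:NB]
Op 9: route key 77: none >= 77, wrap to smallest pos 21 -> NA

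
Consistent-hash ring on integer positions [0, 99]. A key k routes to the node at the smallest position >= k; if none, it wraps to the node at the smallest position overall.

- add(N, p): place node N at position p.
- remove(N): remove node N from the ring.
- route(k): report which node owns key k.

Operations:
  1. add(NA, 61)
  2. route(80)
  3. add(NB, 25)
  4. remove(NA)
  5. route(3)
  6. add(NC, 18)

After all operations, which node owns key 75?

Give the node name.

Answer: NC

Derivation:
Op 1: add NA@61 -> ring=[61:NA]
Op 2: route key 80: none >= 80, wrap to smallest pos 61 -> NA
Op 3: add NB@25 -> ring=[25:NB,61:NA]
Op 4: remove NA -> ring=[25:NB]
Op 5: route key 3: smallest pos >= 3 is 25 -> NB
Op 6: add NC@18 -> ring=[18:NC,25:NB]
Final route key 75: none >= 75, wrap to smallest pos 18 -> NC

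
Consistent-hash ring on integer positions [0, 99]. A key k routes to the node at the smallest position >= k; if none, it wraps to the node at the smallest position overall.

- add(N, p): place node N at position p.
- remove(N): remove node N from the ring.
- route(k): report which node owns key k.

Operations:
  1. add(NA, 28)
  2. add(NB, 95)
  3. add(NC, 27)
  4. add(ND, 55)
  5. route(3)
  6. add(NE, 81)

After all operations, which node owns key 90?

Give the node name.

Op 1: add NA@28 -> ring=[28:NA]
Op 2: add NB@95 -> ring=[28:NA,95:NB]
Op 3: add NC@27 -> ring=[27:NC,28:NA,95:NB]
Op 4: add ND@55 -> ring=[27:NC,28:NA,55:ND,95:NB]
Op 5: route key 3: smallest pos >= 3 is 27 -> NC
Op 6: add NE@81 -> ring=[27:NC,28:NA,55:ND,81:NE,95:NB]
Final route key 90: smallest pos >= 90 is 95 -> NB

Answer: NB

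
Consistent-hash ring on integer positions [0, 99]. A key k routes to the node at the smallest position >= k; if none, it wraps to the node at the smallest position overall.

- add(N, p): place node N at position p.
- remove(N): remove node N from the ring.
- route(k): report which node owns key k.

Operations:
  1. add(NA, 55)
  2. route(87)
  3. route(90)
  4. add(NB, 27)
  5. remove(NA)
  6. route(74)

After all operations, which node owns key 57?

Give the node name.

Answer: NB

Derivation:
Op 1: add NA@55 -> ring=[55:NA]
Op 2: route key 87: none >= 87, wrap to smallest pos 55 -> NA
Op 3: route key 90: none >= 90, wrap to smallest pos 55 -> NA
Op 4: add NB@27 -> ring=[27:NB,55:NA]
Op 5: remove NA -> ring=[27:NB]
Op 6: route key 74: none >= 74, wrap to smallest pos 27 -> NB
Final route key 57: none >= 57, wrap to smallest pos 27 -> NB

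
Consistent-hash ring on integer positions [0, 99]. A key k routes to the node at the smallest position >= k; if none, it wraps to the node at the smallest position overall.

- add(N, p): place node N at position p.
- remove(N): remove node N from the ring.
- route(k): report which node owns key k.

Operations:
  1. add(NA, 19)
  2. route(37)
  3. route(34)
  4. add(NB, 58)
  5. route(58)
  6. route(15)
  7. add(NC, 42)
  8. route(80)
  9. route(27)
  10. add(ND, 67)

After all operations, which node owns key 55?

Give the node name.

Answer: NB

Derivation:
Op 1: add NA@19 -> ring=[19:NA]
Op 2: route key 37: none >= 37, wrap to smallest pos 19 -> NA
Op 3: route key 34: none >= 34, wrap to smallest pos 19 -> NA
Op 4: add NB@58 -> ring=[19:NA,58:NB]
Op 5: route key 58: smallest pos >= 58 is 58 -> NB
Op 6: route key 15: smallest pos >= 15 is 19 -> NA
Op 7: add NC@42 -> ring=[19:NA,42:NC,58:NB]
Op 8: route key 80: none >= 80, wrap to smallest pos 19 -> NA
Op 9: route key 27: smallest pos >= 27 is 42 -> NC
Op 10: add ND@67 -> ring=[19:NA,42:NC,58:NB,67:ND]
Final route key 55: smallest pos >= 55 is 58 -> NB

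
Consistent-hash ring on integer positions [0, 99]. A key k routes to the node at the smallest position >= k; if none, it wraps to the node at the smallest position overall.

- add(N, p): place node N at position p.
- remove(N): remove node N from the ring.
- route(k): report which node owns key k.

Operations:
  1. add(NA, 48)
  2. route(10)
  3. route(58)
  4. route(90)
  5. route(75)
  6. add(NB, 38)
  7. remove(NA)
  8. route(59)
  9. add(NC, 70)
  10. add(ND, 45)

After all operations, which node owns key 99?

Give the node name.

Op 1: add NA@48 -> ring=[48:NA]
Op 2: route key 10: smallest pos >= 10 is 48 -> NA
Op 3: route key 58: none >= 58, wrap to smallest pos 48 -> NA
Op 4: route key 90: none >= 90, wrap to smallest pos 48 -> NA
Op 5: route key 75: none >= 75, wrap to smallest pos 48 -> NA
Op 6: add NB@38 -> ring=[38:NB,48:NA]
Op 7: remove NA -> ring=[38:NB]
Op 8: route key 59: none >= 59, wrap to smallest pos 38 -> NB
Op 9: add NC@70 -> ring=[38:NB,70:NC]
Op 10: add ND@45 -> ring=[38:NB,45:ND,70:NC]
Final route key 99: none >= 99, wrap to smallest pos 38 -> NB

Answer: NB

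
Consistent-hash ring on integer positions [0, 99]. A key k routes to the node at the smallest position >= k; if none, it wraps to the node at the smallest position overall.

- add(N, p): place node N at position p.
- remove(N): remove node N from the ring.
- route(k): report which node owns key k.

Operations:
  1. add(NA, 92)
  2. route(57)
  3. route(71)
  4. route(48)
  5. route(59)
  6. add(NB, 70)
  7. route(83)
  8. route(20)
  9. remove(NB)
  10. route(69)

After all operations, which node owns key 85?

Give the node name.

Answer: NA

Derivation:
Op 1: add NA@92 -> ring=[92:NA]
Op 2: route key 57: smallest pos >= 57 is 92 -> NA
Op 3: route key 71: smallest pos >= 71 is 92 -> NA
Op 4: route key 48: smallest pos >= 48 is 92 -> NA
Op 5: route key 59: smallest pos >= 59 is 92 -> NA
Op 6: add NB@70 -> ring=[70:NB,92:NA]
Op 7: route key 83: smallest pos >= 83 is 92 -> NA
Op 8: route key 20: smallest pos >= 20 is 70 -> NB
Op 9: remove NB -> ring=[92:NA]
Op 10: route key 69: smallest pos >= 69 is 92 -> NA
Final route key 85: smallest pos >= 85 is 92 -> NA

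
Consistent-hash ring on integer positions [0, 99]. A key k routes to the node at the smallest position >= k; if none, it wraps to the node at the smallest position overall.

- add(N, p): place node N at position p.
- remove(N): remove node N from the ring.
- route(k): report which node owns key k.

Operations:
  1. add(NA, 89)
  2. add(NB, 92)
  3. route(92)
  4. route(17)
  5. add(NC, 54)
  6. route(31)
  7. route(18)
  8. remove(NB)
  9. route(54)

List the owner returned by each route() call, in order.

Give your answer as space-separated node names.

Op 1: add NA@89 -> ring=[89:NA]
Op 2: add NB@92 -> ring=[89:NA,92:NB]
Op 3: route key 92: smallest pos >= 92 is 92 -> NB
Op 4: route key 17: smallest pos >= 17 is 89 -> NA
Op 5: add NC@54 -> ring=[54:NC,89:NA,92:NB]
Op 6: route key 31: smallest pos >= 31 is 54 -> NC
Op 7: route key 18: smallest pos >= 18 is 54 -> NC
Op 8: remove NB -> ring=[54:NC,89:NA]
Op 9: route key 54: smallest pos >= 54 is 54 -> NC

Answer: NB NA NC NC NC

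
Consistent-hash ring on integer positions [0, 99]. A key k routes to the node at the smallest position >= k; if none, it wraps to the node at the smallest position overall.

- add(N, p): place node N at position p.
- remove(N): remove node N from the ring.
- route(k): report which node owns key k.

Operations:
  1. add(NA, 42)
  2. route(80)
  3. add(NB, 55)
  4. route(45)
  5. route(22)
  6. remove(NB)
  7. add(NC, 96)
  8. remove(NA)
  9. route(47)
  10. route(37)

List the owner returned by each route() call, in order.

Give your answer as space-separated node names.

Op 1: add NA@42 -> ring=[42:NA]
Op 2: route key 80: none >= 80, wrap to smallest pos 42 -> NA
Op 3: add NB@55 -> ring=[42:NA,55:NB]
Op 4: route key 45: smallest pos >= 45 is 55 -> NB
Op 5: route key 22: smallest pos >= 22 is 42 -> NA
Op 6: remove NB -> ring=[42:NA]
Op 7: add NC@96 -> ring=[42:NA,96:NC]
Op 8: remove NA -> ring=[96:NC]
Op 9: route key 47: smallest pos >= 47 is 96 -> NC
Op 10: route key 37: smallest pos >= 37 is 96 -> NC

Answer: NA NB NA NC NC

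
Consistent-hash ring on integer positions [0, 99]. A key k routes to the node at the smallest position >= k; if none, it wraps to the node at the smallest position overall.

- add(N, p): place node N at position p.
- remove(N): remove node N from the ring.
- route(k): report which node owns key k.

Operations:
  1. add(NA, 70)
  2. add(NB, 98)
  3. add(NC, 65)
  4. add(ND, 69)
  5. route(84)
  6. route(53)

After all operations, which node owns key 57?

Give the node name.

Answer: NC

Derivation:
Op 1: add NA@70 -> ring=[70:NA]
Op 2: add NB@98 -> ring=[70:NA,98:NB]
Op 3: add NC@65 -> ring=[65:NC,70:NA,98:NB]
Op 4: add ND@69 -> ring=[65:NC,69:ND,70:NA,98:NB]
Op 5: route key 84: smallest pos >= 84 is 98 -> NB
Op 6: route key 53: smallest pos >= 53 is 65 -> NC
Final route key 57: smallest pos >= 57 is 65 -> NC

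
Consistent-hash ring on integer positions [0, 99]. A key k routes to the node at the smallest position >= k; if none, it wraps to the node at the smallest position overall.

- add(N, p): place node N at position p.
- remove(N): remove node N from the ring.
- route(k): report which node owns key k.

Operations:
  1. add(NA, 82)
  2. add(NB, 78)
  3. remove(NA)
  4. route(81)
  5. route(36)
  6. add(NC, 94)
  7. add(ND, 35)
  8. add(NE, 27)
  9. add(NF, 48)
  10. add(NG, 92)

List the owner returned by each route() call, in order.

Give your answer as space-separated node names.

Op 1: add NA@82 -> ring=[82:NA]
Op 2: add NB@78 -> ring=[78:NB,82:NA]
Op 3: remove NA -> ring=[78:NB]
Op 4: route key 81: none >= 81, wrap to smallest pos 78 -> NB
Op 5: route key 36: smallest pos >= 36 is 78 -> NB
Op 6: add NC@94 -> ring=[78:NB,94:NC]
Op 7: add ND@35 -> ring=[35:ND,78:NB,94:NC]
Op 8: add NE@27 -> ring=[27:NE,35:ND,78:NB,94:NC]
Op 9: add NF@48 -> ring=[27:NE,35:ND,48:NF,78:NB,94:NC]
Op 10: add NG@92 -> ring=[27:NE,35:ND,48:NF,78:NB,92:NG,94:NC]

Answer: NB NB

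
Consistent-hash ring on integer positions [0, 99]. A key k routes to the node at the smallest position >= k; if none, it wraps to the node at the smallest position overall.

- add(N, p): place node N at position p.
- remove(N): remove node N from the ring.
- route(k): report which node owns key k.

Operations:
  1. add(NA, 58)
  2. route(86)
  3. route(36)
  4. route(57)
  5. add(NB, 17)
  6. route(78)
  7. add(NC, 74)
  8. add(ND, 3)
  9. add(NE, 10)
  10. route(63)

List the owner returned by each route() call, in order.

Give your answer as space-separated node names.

Op 1: add NA@58 -> ring=[58:NA]
Op 2: route key 86: none >= 86, wrap to smallest pos 58 -> NA
Op 3: route key 36: smallest pos >= 36 is 58 -> NA
Op 4: route key 57: smallest pos >= 57 is 58 -> NA
Op 5: add NB@17 -> ring=[17:NB,58:NA]
Op 6: route key 78: none >= 78, wrap to smallest pos 17 -> NB
Op 7: add NC@74 -> ring=[17:NB,58:NA,74:NC]
Op 8: add ND@3 -> ring=[3:ND,17:NB,58:NA,74:NC]
Op 9: add NE@10 -> ring=[3:ND,10:NE,17:NB,58:NA,74:NC]
Op 10: route key 63: smallest pos >= 63 is 74 -> NC

Answer: NA NA NA NB NC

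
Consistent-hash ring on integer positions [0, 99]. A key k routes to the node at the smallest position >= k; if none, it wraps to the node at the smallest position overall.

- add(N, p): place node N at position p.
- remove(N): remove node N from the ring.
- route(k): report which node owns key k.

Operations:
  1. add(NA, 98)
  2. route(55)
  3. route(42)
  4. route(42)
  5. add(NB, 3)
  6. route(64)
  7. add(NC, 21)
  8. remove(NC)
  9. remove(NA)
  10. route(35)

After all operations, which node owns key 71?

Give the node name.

Op 1: add NA@98 -> ring=[98:NA]
Op 2: route key 55: smallest pos >= 55 is 98 -> NA
Op 3: route key 42: smallest pos >= 42 is 98 -> NA
Op 4: route key 42: smallest pos >= 42 is 98 -> NA
Op 5: add NB@3 -> ring=[3:NB,98:NA]
Op 6: route key 64: smallest pos >= 64 is 98 -> NA
Op 7: add NC@21 -> ring=[3:NB,21:NC,98:NA]
Op 8: remove NC -> ring=[3:NB,98:NA]
Op 9: remove NA -> ring=[3:NB]
Op 10: route key 35: none >= 35, wrap to smallest pos 3 -> NB
Final route key 71: none >= 71, wrap to smallest pos 3 -> NB

Answer: NB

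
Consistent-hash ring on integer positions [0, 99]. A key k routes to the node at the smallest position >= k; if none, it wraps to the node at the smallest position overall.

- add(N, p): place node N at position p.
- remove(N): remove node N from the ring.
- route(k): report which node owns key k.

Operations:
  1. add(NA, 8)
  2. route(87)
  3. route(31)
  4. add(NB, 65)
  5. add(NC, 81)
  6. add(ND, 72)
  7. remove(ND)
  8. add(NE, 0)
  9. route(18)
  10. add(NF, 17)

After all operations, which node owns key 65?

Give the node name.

Answer: NB

Derivation:
Op 1: add NA@8 -> ring=[8:NA]
Op 2: route key 87: none >= 87, wrap to smallest pos 8 -> NA
Op 3: route key 31: none >= 31, wrap to smallest pos 8 -> NA
Op 4: add NB@65 -> ring=[8:NA,65:NB]
Op 5: add NC@81 -> ring=[8:NA,65:NB,81:NC]
Op 6: add ND@72 -> ring=[8:NA,65:NB,72:ND,81:NC]
Op 7: remove ND -> ring=[8:NA,65:NB,81:NC]
Op 8: add NE@0 -> ring=[0:NE,8:NA,65:NB,81:NC]
Op 9: route key 18: smallest pos >= 18 is 65 -> NB
Op 10: add NF@17 -> ring=[0:NE,8:NA,17:NF,65:NB,81:NC]
Final route key 65: smallest pos >= 65 is 65 -> NB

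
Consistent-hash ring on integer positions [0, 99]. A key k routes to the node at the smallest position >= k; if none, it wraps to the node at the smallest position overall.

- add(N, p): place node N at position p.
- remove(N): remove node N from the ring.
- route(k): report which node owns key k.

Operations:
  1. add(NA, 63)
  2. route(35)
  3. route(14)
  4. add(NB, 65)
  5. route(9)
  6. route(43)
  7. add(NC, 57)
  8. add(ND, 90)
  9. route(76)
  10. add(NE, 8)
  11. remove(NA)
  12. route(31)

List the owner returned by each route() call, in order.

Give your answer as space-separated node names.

Op 1: add NA@63 -> ring=[63:NA]
Op 2: route key 35: smallest pos >= 35 is 63 -> NA
Op 3: route key 14: smallest pos >= 14 is 63 -> NA
Op 4: add NB@65 -> ring=[63:NA,65:NB]
Op 5: route key 9: smallest pos >= 9 is 63 -> NA
Op 6: route key 43: smallest pos >= 43 is 63 -> NA
Op 7: add NC@57 -> ring=[57:NC,63:NA,65:NB]
Op 8: add ND@90 -> ring=[57:NC,63:NA,65:NB,90:ND]
Op 9: route key 76: smallest pos >= 76 is 90 -> ND
Op 10: add NE@8 -> ring=[8:NE,57:NC,63:NA,65:NB,90:ND]
Op 11: remove NA -> ring=[8:NE,57:NC,65:NB,90:ND]
Op 12: route key 31: smallest pos >= 31 is 57 -> NC

Answer: NA NA NA NA ND NC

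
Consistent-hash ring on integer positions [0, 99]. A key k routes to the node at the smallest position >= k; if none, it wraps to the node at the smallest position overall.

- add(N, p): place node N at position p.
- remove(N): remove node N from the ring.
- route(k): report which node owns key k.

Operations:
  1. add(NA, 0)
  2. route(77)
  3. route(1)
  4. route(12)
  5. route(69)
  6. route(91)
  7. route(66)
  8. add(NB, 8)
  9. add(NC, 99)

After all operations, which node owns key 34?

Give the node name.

Answer: NC

Derivation:
Op 1: add NA@0 -> ring=[0:NA]
Op 2: route key 77: none >= 77, wrap to smallest pos 0 -> NA
Op 3: route key 1: none >= 1, wrap to smallest pos 0 -> NA
Op 4: route key 12: none >= 12, wrap to smallest pos 0 -> NA
Op 5: route key 69: none >= 69, wrap to smallest pos 0 -> NA
Op 6: route key 91: none >= 91, wrap to smallest pos 0 -> NA
Op 7: route key 66: none >= 66, wrap to smallest pos 0 -> NA
Op 8: add NB@8 -> ring=[0:NA,8:NB]
Op 9: add NC@99 -> ring=[0:NA,8:NB,99:NC]
Final route key 34: smallest pos >= 34 is 99 -> NC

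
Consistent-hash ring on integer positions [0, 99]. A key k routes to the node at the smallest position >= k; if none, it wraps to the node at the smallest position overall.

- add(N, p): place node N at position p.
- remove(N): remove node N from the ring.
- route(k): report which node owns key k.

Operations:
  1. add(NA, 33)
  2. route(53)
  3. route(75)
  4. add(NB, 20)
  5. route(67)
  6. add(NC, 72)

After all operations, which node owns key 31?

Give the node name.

Op 1: add NA@33 -> ring=[33:NA]
Op 2: route key 53: none >= 53, wrap to smallest pos 33 -> NA
Op 3: route key 75: none >= 75, wrap to smallest pos 33 -> NA
Op 4: add NB@20 -> ring=[20:NB,33:NA]
Op 5: route key 67: none >= 67, wrap to smallest pos 20 -> NB
Op 6: add NC@72 -> ring=[20:NB,33:NA,72:NC]
Final route key 31: smallest pos >= 31 is 33 -> NA

Answer: NA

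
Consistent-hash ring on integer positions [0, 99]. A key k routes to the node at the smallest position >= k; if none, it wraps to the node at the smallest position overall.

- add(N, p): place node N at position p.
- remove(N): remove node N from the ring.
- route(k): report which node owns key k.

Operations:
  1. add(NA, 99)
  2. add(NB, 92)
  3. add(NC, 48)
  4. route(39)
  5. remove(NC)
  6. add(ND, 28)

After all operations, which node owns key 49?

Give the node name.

Answer: NB

Derivation:
Op 1: add NA@99 -> ring=[99:NA]
Op 2: add NB@92 -> ring=[92:NB,99:NA]
Op 3: add NC@48 -> ring=[48:NC,92:NB,99:NA]
Op 4: route key 39: smallest pos >= 39 is 48 -> NC
Op 5: remove NC -> ring=[92:NB,99:NA]
Op 6: add ND@28 -> ring=[28:ND,92:NB,99:NA]
Final route key 49: smallest pos >= 49 is 92 -> NB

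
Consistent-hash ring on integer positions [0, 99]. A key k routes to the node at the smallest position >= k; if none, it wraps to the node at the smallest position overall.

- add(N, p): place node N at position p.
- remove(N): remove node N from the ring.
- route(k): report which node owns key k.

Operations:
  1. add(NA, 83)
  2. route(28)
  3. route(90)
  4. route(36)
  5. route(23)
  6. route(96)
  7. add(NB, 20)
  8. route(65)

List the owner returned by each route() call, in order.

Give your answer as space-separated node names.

Answer: NA NA NA NA NA NA

Derivation:
Op 1: add NA@83 -> ring=[83:NA]
Op 2: route key 28: smallest pos >= 28 is 83 -> NA
Op 3: route key 90: none >= 90, wrap to smallest pos 83 -> NA
Op 4: route key 36: smallest pos >= 36 is 83 -> NA
Op 5: route key 23: smallest pos >= 23 is 83 -> NA
Op 6: route key 96: none >= 96, wrap to smallest pos 83 -> NA
Op 7: add NB@20 -> ring=[20:NB,83:NA]
Op 8: route key 65: smallest pos >= 65 is 83 -> NA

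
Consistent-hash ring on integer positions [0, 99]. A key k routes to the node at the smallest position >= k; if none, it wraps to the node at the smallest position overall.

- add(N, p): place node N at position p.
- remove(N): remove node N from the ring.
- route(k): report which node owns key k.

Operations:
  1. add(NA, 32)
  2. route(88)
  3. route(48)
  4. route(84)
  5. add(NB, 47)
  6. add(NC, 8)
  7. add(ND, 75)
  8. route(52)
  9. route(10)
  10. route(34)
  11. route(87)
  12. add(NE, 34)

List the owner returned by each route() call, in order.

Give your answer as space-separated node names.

Op 1: add NA@32 -> ring=[32:NA]
Op 2: route key 88: none >= 88, wrap to smallest pos 32 -> NA
Op 3: route key 48: none >= 48, wrap to smallest pos 32 -> NA
Op 4: route key 84: none >= 84, wrap to smallest pos 32 -> NA
Op 5: add NB@47 -> ring=[32:NA,47:NB]
Op 6: add NC@8 -> ring=[8:NC,32:NA,47:NB]
Op 7: add ND@75 -> ring=[8:NC,32:NA,47:NB,75:ND]
Op 8: route key 52: smallest pos >= 52 is 75 -> ND
Op 9: route key 10: smallest pos >= 10 is 32 -> NA
Op 10: route key 34: smallest pos >= 34 is 47 -> NB
Op 11: route key 87: none >= 87, wrap to smallest pos 8 -> NC
Op 12: add NE@34 -> ring=[8:NC,32:NA,34:NE,47:NB,75:ND]

Answer: NA NA NA ND NA NB NC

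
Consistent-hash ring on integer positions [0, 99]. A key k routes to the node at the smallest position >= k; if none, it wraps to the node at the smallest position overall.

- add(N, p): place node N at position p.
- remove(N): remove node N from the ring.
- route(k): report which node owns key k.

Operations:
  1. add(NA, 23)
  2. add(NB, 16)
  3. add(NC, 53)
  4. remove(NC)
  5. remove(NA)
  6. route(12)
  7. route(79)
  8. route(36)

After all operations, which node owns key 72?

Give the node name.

Answer: NB

Derivation:
Op 1: add NA@23 -> ring=[23:NA]
Op 2: add NB@16 -> ring=[16:NB,23:NA]
Op 3: add NC@53 -> ring=[16:NB,23:NA,53:NC]
Op 4: remove NC -> ring=[16:NB,23:NA]
Op 5: remove NA -> ring=[16:NB]
Op 6: route key 12: smallest pos >= 12 is 16 -> NB
Op 7: route key 79: none >= 79, wrap to smallest pos 16 -> NB
Op 8: route key 36: none >= 36, wrap to smallest pos 16 -> NB
Final route key 72: none >= 72, wrap to smallest pos 16 -> NB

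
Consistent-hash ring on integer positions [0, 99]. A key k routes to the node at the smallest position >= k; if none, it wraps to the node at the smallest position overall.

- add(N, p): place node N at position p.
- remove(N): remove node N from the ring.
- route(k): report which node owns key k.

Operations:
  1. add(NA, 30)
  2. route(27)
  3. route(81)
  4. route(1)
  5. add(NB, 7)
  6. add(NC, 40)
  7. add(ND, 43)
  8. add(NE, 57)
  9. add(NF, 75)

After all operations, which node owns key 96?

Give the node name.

Op 1: add NA@30 -> ring=[30:NA]
Op 2: route key 27: smallest pos >= 27 is 30 -> NA
Op 3: route key 81: none >= 81, wrap to smallest pos 30 -> NA
Op 4: route key 1: smallest pos >= 1 is 30 -> NA
Op 5: add NB@7 -> ring=[7:NB,30:NA]
Op 6: add NC@40 -> ring=[7:NB,30:NA,40:NC]
Op 7: add ND@43 -> ring=[7:NB,30:NA,40:NC,43:ND]
Op 8: add NE@57 -> ring=[7:NB,30:NA,40:NC,43:ND,57:NE]
Op 9: add NF@75 -> ring=[7:NB,30:NA,40:NC,43:ND,57:NE,75:NF]
Final route key 96: none >= 96, wrap to smallest pos 7 -> NB

Answer: NB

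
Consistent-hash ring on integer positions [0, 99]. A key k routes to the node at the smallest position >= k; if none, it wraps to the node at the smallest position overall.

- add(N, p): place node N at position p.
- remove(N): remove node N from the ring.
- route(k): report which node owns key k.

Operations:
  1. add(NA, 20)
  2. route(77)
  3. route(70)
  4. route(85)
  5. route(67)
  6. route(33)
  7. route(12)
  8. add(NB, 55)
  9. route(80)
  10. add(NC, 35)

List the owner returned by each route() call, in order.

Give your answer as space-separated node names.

Op 1: add NA@20 -> ring=[20:NA]
Op 2: route key 77: none >= 77, wrap to smallest pos 20 -> NA
Op 3: route key 70: none >= 70, wrap to smallest pos 20 -> NA
Op 4: route key 85: none >= 85, wrap to smallest pos 20 -> NA
Op 5: route key 67: none >= 67, wrap to smallest pos 20 -> NA
Op 6: route key 33: none >= 33, wrap to smallest pos 20 -> NA
Op 7: route key 12: smallest pos >= 12 is 20 -> NA
Op 8: add NB@55 -> ring=[20:NA,55:NB]
Op 9: route key 80: none >= 80, wrap to smallest pos 20 -> NA
Op 10: add NC@35 -> ring=[20:NA,35:NC,55:NB]

Answer: NA NA NA NA NA NA NA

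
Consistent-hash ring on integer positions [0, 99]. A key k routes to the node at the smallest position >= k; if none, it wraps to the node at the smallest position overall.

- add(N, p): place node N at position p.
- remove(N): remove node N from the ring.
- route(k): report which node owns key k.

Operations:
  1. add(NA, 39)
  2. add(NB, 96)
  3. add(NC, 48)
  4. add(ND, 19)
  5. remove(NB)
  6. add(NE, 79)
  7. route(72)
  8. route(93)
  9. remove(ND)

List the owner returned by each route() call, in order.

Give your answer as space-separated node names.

Op 1: add NA@39 -> ring=[39:NA]
Op 2: add NB@96 -> ring=[39:NA,96:NB]
Op 3: add NC@48 -> ring=[39:NA,48:NC,96:NB]
Op 4: add ND@19 -> ring=[19:ND,39:NA,48:NC,96:NB]
Op 5: remove NB -> ring=[19:ND,39:NA,48:NC]
Op 6: add NE@79 -> ring=[19:ND,39:NA,48:NC,79:NE]
Op 7: route key 72: smallest pos >= 72 is 79 -> NE
Op 8: route key 93: none >= 93, wrap to smallest pos 19 -> ND
Op 9: remove ND -> ring=[39:NA,48:NC,79:NE]

Answer: NE ND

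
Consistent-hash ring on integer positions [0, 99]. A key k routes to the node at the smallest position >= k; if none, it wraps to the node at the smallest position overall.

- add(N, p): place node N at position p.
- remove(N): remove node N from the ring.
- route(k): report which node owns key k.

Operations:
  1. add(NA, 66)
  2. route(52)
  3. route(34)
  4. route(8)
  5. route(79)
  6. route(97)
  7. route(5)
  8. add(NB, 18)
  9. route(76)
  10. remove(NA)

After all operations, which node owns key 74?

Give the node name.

Answer: NB

Derivation:
Op 1: add NA@66 -> ring=[66:NA]
Op 2: route key 52: smallest pos >= 52 is 66 -> NA
Op 3: route key 34: smallest pos >= 34 is 66 -> NA
Op 4: route key 8: smallest pos >= 8 is 66 -> NA
Op 5: route key 79: none >= 79, wrap to smallest pos 66 -> NA
Op 6: route key 97: none >= 97, wrap to smallest pos 66 -> NA
Op 7: route key 5: smallest pos >= 5 is 66 -> NA
Op 8: add NB@18 -> ring=[18:NB,66:NA]
Op 9: route key 76: none >= 76, wrap to smallest pos 18 -> NB
Op 10: remove NA -> ring=[18:NB]
Final route key 74: none >= 74, wrap to smallest pos 18 -> NB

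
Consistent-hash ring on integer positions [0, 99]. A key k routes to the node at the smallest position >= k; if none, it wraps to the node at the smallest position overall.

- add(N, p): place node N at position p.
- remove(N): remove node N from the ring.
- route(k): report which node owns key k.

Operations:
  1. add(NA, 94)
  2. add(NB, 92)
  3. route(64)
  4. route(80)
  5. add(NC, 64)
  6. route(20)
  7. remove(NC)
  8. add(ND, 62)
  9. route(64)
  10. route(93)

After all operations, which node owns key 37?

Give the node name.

Op 1: add NA@94 -> ring=[94:NA]
Op 2: add NB@92 -> ring=[92:NB,94:NA]
Op 3: route key 64: smallest pos >= 64 is 92 -> NB
Op 4: route key 80: smallest pos >= 80 is 92 -> NB
Op 5: add NC@64 -> ring=[64:NC,92:NB,94:NA]
Op 6: route key 20: smallest pos >= 20 is 64 -> NC
Op 7: remove NC -> ring=[92:NB,94:NA]
Op 8: add ND@62 -> ring=[62:ND,92:NB,94:NA]
Op 9: route key 64: smallest pos >= 64 is 92 -> NB
Op 10: route key 93: smallest pos >= 93 is 94 -> NA
Final route key 37: smallest pos >= 37 is 62 -> ND

Answer: ND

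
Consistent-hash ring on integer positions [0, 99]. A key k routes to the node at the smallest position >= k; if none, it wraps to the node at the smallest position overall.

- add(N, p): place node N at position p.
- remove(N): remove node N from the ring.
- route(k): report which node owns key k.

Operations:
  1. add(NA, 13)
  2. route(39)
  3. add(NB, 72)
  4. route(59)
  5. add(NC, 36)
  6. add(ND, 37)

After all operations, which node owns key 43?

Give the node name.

Answer: NB

Derivation:
Op 1: add NA@13 -> ring=[13:NA]
Op 2: route key 39: none >= 39, wrap to smallest pos 13 -> NA
Op 3: add NB@72 -> ring=[13:NA,72:NB]
Op 4: route key 59: smallest pos >= 59 is 72 -> NB
Op 5: add NC@36 -> ring=[13:NA,36:NC,72:NB]
Op 6: add ND@37 -> ring=[13:NA,36:NC,37:ND,72:NB]
Final route key 43: smallest pos >= 43 is 72 -> NB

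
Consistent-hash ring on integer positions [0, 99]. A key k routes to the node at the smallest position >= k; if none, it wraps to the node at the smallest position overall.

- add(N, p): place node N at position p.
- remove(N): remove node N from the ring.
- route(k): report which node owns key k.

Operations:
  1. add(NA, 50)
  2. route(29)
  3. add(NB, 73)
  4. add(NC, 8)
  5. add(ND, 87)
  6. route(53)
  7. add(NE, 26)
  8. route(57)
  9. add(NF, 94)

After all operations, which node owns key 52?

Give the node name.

Op 1: add NA@50 -> ring=[50:NA]
Op 2: route key 29: smallest pos >= 29 is 50 -> NA
Op 3: add NB@73 -> ring=[50:NA,73:NB]
Op 4: add NC@8 -> ring=[8:NC,50:NA,73:NB]
Op 5: add ND@87 -> ring=[8:NC,50:NA,73:NB,87:ND]
Op 6: route key 53: smallest pos >= 53 is 73 -> NB
Op 7: add NE@26 -> ring=[8:NC,26:NE,50:NA,73:NB,87:ND]
Op 8: route key 57: smallest pos >= 57 is 73 -> NB
Op 9: add NF@94 -> ring=[8:NC,26:NE,50:NA,73:NB,87:ND,94:NF]
Final route key 52: smallest pos >= 52 is 73 -> NB

Answer: NB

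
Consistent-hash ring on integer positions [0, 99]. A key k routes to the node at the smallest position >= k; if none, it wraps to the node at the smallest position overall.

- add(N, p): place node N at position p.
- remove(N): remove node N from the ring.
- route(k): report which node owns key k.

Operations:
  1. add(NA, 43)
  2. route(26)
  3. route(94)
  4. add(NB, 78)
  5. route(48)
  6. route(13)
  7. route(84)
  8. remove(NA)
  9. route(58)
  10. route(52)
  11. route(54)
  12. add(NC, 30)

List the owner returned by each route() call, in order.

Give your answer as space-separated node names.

Op 1: add NA@43 -> ring=[43:NA]
Op 2: route key 26: smallest pos >= 26 is 43 -> NA
Op 3: route key 94: none >= 94, wrap to smallest pos 43 -> NA
Op 4: add NB@78 -> ring=[43:NA,78:NB]
Op 5: route key 48: smallest pos >= 48 is 78 -> NB
Op 6: route key 13: smallest pos >= 13 is 43 -> NA
Op 7: route key 84: none >= 84, wrap to smallest pos 43 -> NA
Op 8: remove NA -> ring=[78:NB]
Op 9: route key 58: smallest pos >= 58 is 78 -> NB
Op 10: route key 52: smallest pos >= 52 is 78 -> NB
Op 11: route key 54: smallest pos >= 54 is 78 -> NB
Op 12: add NC@30 -> ring=[30:NC,78:NB]

Answer: NA NA NB NA NA NB NB NB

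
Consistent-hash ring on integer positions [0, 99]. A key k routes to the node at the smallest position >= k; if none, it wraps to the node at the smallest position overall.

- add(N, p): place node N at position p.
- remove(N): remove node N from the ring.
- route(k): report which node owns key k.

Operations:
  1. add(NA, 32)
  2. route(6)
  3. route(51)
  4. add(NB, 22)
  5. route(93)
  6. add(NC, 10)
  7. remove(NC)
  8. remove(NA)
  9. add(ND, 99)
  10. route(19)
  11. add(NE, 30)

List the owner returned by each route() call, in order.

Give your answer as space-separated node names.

Answer: NA NA NB NB

Derivation:
Op 1: add NA@32 -> ring=[32:NA]
Op 2: route key 6: smallest pos >= 6 is 32 -> NA
Op 3: route key 51: none >= 51, wrap to smallest pos 32 -> NA
Op 4: add NB@22 -> ring=[22:NB,32:NA]
Op 5: route key 93: none >= 93, wrap to smallest pos 22 -> NB
Op 6: add NC@10 -> ring=[10:NC,22:NB,32:NA]
Op 7: remove NC -> ring=[22:NB,32:NA]
Op 8: remove NA -> ring=[22:NB]
Op 9: add ND@99 -> ring=[22:NB,99:ND]
Op 10: route key 19: smallest pos >= 19 is 22 -> NB
Op 11: add NE@30 -> ring=[22:NB,30:NE,99:ND]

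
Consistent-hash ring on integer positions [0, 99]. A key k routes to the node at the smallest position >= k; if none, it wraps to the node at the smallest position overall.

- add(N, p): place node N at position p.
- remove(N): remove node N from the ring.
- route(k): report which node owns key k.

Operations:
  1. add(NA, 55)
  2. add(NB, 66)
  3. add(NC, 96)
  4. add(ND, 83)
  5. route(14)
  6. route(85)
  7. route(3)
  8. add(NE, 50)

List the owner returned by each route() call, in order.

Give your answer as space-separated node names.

Answer: NA NC NA

Derivation:
Op 1: add NA@55 -> ring=[55:NA]
Op 2: add NB@66 -> ring=[55:NA,66:NB]
Op 3: add NC@96 -> ring=[55:NA,66:NB,96:NC]
Op 4: add ND@83 -> ring=[55:NA,66:NB,83:ND,96:NC]
Op 5: route key 14: smallest pos >= 14 is 55 -> NA
Op 6: route key 85: smallest pos >= 85 is 96 -> NC
Op 7: route key 3: smallest pos >= 3 is 55 -> NA
Op 8: add NE@50 -> ring=[50:NE,55:NA,66:NB,83:ND,96:NC]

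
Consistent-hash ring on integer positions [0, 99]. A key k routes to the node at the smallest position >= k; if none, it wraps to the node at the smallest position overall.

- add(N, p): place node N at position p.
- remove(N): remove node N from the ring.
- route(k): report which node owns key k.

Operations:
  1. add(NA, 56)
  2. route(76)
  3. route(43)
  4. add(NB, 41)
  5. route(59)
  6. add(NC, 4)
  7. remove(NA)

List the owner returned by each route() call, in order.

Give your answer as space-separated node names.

Answer: NA NA NB

Derivation:
Op 1: add NA@56 -> ring=[56:NA]
Op 2: route key 76: none >= 76, wrap to smallest pos 56 -> NA
Op 3: route key 43: smallest pos >= 43 is 56 -> NA
Op 4: add NB@41 -> ring=[41:NB,56:NA]
Op 5: route key 59: none >= 59, wrap to smallest pos 41 -> NB
Op 6: add NC@4 -> ring=[4:NC,41:NB,56:NA]
Op 7: remove NA -> ring=[4:NC,41:NB]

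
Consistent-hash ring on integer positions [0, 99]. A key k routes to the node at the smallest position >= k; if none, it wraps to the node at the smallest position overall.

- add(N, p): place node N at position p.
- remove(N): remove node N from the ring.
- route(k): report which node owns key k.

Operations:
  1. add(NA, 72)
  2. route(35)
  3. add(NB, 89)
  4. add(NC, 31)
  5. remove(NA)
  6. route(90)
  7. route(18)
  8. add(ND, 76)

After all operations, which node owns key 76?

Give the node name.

Answer: ND

Derivation:
Op 1: add NA@72 -> ring=[72:NA]
Op 2: route key 35: smallest pos >= 35 is 72 -> NA
Op 3: add NB@89 -> ring=[72:NA,89:NB]
Op 4: add NC@31 -> ring=[31:NC,72:NA,89:NB]
Op 5: remove NA -> ring=[31:NC,89:NB]
Op 6: route key 90: none >= 90, wrap to smallest pos 31 -> NC
Op 7: route key 18: smallest pos >= 18 is 31 -> NC
Op 8: add ND@76 -> ring=[31:NC,76:ND,89:NB]
Final route key 76: smallest pos >= 76 is 76 -> ND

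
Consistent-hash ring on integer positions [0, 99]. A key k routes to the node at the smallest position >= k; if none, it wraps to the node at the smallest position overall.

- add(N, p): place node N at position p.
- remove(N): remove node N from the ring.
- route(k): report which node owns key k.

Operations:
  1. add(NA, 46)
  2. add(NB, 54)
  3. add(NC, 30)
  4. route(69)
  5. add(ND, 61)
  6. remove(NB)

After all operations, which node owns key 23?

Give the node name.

Op 1: add NA@46 -> ring=[46:NA]
Op 2: add NB@54 -> ring=[46:NA,54:NB]
Op 3: add NC@30 -> ring=[30:NC,46:NA,54:NB]
Op 4: route key 69: none >= 69, wrap to smallest pos 30 -> NC
Op 5: add ND@61 -> ring=[30:NC,46:NA,54:NB,61:ND]
Op 6: remove NB -> ring=[30:NC,46:NA,61:ND]
Final route key 23: smallest pos >= 23 is 30 -> NC

Answer: NC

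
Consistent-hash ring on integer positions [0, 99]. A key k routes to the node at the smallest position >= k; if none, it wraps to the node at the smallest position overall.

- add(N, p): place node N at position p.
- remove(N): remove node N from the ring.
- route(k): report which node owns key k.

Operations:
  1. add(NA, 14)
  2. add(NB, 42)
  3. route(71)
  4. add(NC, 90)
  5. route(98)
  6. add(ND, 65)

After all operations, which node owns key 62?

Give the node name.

Op 1: add NA@14 -> ring=[14:NA]
Op 2: add NB@42 -> ring=[14:NA,42:NB]
Op 3: route key 71: none >= 71, wrap to smallest pos 14 -> NA
Op 4: add NC@90 -> ring=[14:NA,42:NB,90:NC]
Op 5: route key 98: none >= 98, wrap to smallest pos 14 -> NA
Op 6: add ND@65 -> ring=[14:NA,42:NB,65:ND,90:NC]
Final route key 62: smallest pos >= 62 is 65 -> ND

Answer: ND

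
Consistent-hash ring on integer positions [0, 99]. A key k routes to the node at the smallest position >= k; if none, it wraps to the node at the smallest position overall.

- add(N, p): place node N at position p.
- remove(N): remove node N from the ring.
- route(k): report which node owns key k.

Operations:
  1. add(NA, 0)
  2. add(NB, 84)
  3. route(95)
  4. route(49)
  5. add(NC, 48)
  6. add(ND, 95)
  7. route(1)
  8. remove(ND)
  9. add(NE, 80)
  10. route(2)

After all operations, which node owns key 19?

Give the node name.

Answer: NC

Derivation:
Op 1: add NA@0 -> ring=[0:NA]
Op 2: add NB@84 -> ring=[0:NA,84:NB]
Op 3: route key 95: none >= 95, wrap to smallest pos 0 -> NA
Op 4: route key 49: smallest pos >= 49 is 84 -> NB
Op 5: add NC@48 -> ring=[0:NA,48:NC,84:NB]
Op 6: add ND@95 -> ring=[0:NA,48:NC,84:NB,95:ND]
Op 7: route key 1: smallest pos >= 1 is 48 -> NC
Op 8: remove ND -> ring=[0:NA,48:NC,84:NB]
Op 9: add NE@80 -> ring=[0:NA,48:NC,80:NE,84:NB]
Op 10: route key 2: smallest pos >= 2 is 48 -> NC
Final route key 19: smallest pos >= 19 is 48 -> NC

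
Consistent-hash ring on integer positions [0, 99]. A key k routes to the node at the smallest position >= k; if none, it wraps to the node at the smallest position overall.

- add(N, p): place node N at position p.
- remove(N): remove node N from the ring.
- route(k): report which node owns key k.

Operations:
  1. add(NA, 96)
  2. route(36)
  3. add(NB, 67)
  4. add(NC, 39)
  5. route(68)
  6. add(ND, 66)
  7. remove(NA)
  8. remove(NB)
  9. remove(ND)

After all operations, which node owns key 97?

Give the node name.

Op 1: add NA@96 -> ring=[96:NA]
Op 2: route key 36: smallest pos >= 36 is 96 -> NA
Op 3: add NB@67 -> ring=[67:NB,96:NA]
Op 4: add NC@39 -> ring=[39:NC,67:NB,96:NA]
Op 5: route key 68: smallest pos >= 68 is 96 -> NA
Op 6: add ND@66 -> ring=[39:NC,66:ND,67:NB,96:NA]
Op 7: remove NA -> ring=[39:NC,66:ND,67:NB]
Op 8: remove NB -> ring=[39:NC,66:ND]
Op 9: remove ND -> ring=[39:NC]
Final route key 97: none >= 97, wrap to smallest pos 39 -> NC

Answer: NC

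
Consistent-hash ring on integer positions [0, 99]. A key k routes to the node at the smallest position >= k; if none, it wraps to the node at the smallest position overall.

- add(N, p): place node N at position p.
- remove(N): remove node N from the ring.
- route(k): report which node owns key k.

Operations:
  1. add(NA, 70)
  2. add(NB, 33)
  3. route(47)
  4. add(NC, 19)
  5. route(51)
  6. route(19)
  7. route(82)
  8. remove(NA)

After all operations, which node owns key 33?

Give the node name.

Op 1: add NA@70 -> ring=[70:NA]
Op 2: add NB@33 -> ring=[33:NB,70:NA]
Op 3: route key 47: smallest pos >= 47 is 70 -> NA
Op 4: add NC@19 -> ring=[19:NC,33:NB,70:NA]
Op 5: route key 51: smallest pos >= 51 is 70 -> NA
Op 6: route key 19: smallest pos >= 19 is 19 -> NC
Op 7: route key 82: none >= 82, wrap to smallest pos 19 -> NC
Op 8: remove NA -> ring=[19:NC,33:NB]
Final route key 33: smallest pos >= 33 is 33 -> NB

Answer: NB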